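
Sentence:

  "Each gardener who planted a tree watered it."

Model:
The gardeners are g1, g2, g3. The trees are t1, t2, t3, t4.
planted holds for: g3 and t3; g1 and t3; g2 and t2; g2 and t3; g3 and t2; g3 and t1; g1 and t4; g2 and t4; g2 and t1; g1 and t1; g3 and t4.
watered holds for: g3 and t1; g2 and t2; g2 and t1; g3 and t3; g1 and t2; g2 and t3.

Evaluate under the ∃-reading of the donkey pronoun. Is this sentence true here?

"it" takes "a tree" as antecedent — a donkey pronoun bound across the clause boundary.
Weak reading: every gardener g with some planted-tree has at least one planted-tree t such that watered(g,t).
Per gardener: g1:✗  g2:✓  g3:✓
g1 has no witness among its planted-trees.

False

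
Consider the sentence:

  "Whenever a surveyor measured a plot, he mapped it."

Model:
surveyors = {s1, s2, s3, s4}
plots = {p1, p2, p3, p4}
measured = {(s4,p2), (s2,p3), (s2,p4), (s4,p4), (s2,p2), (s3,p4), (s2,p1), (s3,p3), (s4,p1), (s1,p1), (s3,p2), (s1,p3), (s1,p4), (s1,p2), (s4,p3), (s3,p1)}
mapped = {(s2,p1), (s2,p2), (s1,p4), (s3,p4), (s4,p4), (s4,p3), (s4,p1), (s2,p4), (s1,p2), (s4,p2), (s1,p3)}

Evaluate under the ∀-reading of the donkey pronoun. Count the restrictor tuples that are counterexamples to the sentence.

5

"it" takes "a plot" as antecedent — a donkey pronoun bound across the clause boundary.
Strong reading: for every (s,p) with measured(s,p), mapped(s,p).
Restrictor pairs: (s1,p1) ✗  (s1,p2) ✓  (s1,p3) ✓  (s1,p4) ✓  (s2,p1) ✓  (s2,p2) ✓  (s2,p3) ✗  (s2,p4) ✓  (s3,p1) ✗  (s3,p2) ✗  (s3,p3) ✗  (s3,p4) ✓  (s4,p1) ✓  (s4,p2) ✓  (s4,p3) ✓  (s4,p4) ✓
Counterexamples (restrictor pairs failing the scope): 5.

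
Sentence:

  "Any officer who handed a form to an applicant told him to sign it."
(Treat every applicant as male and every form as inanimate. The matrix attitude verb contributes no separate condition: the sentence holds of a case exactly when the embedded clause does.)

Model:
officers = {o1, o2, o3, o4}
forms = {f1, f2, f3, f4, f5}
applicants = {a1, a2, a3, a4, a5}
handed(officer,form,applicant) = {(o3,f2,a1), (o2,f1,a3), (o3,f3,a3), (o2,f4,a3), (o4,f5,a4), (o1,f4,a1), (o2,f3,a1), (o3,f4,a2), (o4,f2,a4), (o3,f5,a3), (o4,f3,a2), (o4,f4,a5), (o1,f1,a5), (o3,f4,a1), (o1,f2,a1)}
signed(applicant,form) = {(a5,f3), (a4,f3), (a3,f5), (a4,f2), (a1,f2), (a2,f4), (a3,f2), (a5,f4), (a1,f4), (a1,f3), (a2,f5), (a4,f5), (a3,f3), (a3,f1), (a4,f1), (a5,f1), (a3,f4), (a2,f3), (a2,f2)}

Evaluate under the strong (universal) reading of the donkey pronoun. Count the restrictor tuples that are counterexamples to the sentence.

0

"him" takes "an applicant" as antecedent and "it" takes "a form"; both are donkey pronouns co-varying with the restrictor.
Strong reading: for every (o,f,a) with handed(o,f,a), signed(a,f).
Restrictor triples: (o1,f1,a5)→signed(a5,f1) ✓  (o1,f2,a1)→signed(a1,f2) ✓  (o1,f4,a1)→signed(a1,f4) ✓  (o2,f1,a3)→signed(a3,f1) ✓  (o2,f3,a1)→signed(a1,f3) ✓  (o2,f4,a3)→signed(a3,f4) ✓  (o3,f2,a1)→signed(a1,f2) ✓  (o3,f3,a3)→signed(a3,f3) ✓  (o3,f4,a1)→signed(a1,f4) ✓  (o3,f4,a2)→signed(a2,f4) ✓  (o3,f5,a3)→signed(a3,f5) ✓  (o4,f2,a4)→signed(a4,f2) ✓  (o4,f3,a2)→signed(a2,f3) ✓  (o4,f4,a5)→signed(a5,f4) ✓  (o4,f5,a4)→signed(a4,f5) ✓
Counterexamples (restrictor triples failing the scope): 0.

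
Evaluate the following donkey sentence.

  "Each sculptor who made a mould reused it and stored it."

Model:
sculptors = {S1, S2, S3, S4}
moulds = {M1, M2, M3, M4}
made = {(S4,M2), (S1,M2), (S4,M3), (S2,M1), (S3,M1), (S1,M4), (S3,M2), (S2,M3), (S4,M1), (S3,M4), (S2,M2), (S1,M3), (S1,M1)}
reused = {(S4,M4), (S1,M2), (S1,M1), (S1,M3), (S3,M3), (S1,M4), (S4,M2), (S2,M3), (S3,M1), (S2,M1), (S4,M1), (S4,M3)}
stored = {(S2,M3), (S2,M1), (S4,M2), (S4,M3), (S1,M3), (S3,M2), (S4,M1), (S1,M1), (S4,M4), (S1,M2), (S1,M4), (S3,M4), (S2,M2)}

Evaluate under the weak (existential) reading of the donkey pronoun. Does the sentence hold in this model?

False

"it" takes "a mould" as antecedent — a donkey pronoun bound across the clause boundary.
Weak reading: every sculptor s with some made-mould has at least one made-mould m such that reused(s,m) ∧ stored(s,m).
Per sculptor: S1:✓  S2:✓  S3:✗  S4:✓
S3 has no witness among its made-moulds.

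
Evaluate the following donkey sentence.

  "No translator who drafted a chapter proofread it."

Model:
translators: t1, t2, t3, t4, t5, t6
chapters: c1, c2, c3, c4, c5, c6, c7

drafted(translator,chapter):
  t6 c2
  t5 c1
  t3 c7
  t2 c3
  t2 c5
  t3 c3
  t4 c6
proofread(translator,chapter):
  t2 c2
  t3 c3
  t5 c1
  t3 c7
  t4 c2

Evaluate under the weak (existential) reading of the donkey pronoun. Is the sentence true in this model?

"it" takes "a chapter" as antecedent — a donkey pronoun bound across the clause boundary.
Truth condition: for no (t,c) with drafted(t,c) does proofread(t,c) hold.
Restrictor pairs — does the scope hold? (t2,c3):fails  (t2,c5):fails  (t3,c3):holds  (t3,c7):holds  (t4,c6):fails  (t5,c1):holds  (t6,c2):fails
Scope holds for 3 pair(s), so the sentence is false.

False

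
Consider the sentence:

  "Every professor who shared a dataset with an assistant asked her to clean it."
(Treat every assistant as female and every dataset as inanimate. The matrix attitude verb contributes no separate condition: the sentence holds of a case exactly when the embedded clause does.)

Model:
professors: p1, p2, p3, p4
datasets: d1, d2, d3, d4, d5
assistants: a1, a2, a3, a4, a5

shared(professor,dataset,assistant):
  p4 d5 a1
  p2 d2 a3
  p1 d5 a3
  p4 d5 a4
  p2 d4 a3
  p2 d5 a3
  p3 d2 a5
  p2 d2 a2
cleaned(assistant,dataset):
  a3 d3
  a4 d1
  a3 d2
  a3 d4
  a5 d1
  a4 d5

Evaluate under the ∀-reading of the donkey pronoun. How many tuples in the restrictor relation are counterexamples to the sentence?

5

"her" takes "an assistant" as antecedent and "it" takes "a dataset"; both are donkey pronouns co-varying with the restrictor.
Strong reading: for every (p,d,a) with shared(p,d,a), cleaned(a,d).
Restrictor triples: (p1,d5,a3)→cleaned(a3,d5) ✗  (p2,d2,a2)→cleaned(a2,d2) ✗  (p2,d2,a3)→cleaned(a3,d2) ✓  (p2,d4,a3)→cleaned(a3,d4) ✓  (p2,d5,a3)→cleaned(a3,d5) ✗  (p3,d2,a5)→cleaned(a5,d2) ✗  (p4,d5,a1)→cleaned(a1,d5) ✗  (p4,d5,a4)→cleaned(a4,d5) ✓
Counterexamples (restrictor triples failing the scope): 5.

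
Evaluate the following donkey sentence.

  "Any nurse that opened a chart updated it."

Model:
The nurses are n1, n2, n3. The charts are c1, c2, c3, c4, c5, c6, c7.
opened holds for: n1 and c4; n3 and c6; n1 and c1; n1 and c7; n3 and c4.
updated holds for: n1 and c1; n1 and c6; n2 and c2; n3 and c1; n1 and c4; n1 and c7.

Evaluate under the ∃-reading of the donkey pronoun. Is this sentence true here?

False

"it" takes "a chart" as antecedent — a donkey pronoun bound across the clause boundary.
Weak reading: every nurse n with some opened-chart has at least one opened-chart c such that updated(n,c).
Per nurse: n1:✓  n3:✗
n3 has no witness among its opened-charts.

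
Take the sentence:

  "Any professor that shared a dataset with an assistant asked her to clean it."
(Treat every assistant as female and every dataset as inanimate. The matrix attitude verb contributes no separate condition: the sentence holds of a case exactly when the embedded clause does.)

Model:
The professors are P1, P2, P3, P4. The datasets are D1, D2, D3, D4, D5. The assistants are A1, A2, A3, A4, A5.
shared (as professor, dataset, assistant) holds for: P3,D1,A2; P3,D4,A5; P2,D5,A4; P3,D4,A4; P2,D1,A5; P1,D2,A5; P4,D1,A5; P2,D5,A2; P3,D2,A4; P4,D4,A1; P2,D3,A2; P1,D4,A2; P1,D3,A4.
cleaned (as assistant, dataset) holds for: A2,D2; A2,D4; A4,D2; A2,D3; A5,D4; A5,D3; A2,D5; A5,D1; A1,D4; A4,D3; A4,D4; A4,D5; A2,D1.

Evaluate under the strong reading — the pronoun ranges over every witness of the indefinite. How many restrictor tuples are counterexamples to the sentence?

1

"her" takes "an assistant" as antecedent and "it" takes "a dataset"; both are donkey pronouns co-varying with the restrictor.
Strong reading: for every (p,d,a) with shared(p,d,a), cleaned(a,d).
Restrictor triples: (P1,D2,A5)→cleaned(A5,D2) ✗  (P1,D3,A4)→cleaned(A4,D3) ✓  (P1,D4,A2)→cleaned(A2,D4) ✓  (P2,D1,A5)→cleaned(A5,D1) ✓  (P2,D3,A2)→cleaned(A2,D3) ✓  (P2,D5,A2)→cleaned(A2,D5) ✓  (P2,D5,A4)→cleaned(A4,D5) ✓  (P3,D1,A2)→cleaned(A2,D1) ✓  (P3,D2,A4)→cleaned(A4,D2) ✓  (P3,D4,A4)→cleaned(A4,D4) ✓  (P3,D4,A5)→cleaned(A5,D4) ✓  (P4,D1,A5)→cleaned(A5,D1) ✓  (P4,D4,A1)→cleaned(A1,D4) ✓
Counterexamples (restrictor triples failing the scope): 1.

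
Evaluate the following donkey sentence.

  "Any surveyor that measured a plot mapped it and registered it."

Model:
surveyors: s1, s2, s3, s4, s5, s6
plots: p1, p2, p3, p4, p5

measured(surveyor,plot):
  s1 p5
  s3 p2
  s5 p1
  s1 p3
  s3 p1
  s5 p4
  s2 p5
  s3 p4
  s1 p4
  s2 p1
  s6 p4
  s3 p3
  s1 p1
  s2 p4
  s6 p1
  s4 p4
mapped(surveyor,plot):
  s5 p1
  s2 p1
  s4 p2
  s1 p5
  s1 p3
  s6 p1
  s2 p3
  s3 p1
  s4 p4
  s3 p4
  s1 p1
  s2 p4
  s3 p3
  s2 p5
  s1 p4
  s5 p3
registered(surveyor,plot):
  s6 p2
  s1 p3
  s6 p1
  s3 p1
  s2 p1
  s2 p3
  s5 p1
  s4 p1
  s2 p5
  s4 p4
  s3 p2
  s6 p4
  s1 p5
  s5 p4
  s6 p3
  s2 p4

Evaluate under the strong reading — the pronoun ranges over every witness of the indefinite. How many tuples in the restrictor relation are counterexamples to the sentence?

"it" takes "a plot" as antecedent — a donkey pronoun bound across the clause boundary.
Strong reading: for every (s,p) with measured(s,p), mapped(s,p) ∧ registered(s,p).
Restrictor pairs: (s1,p1) ✗  (s1,p3) ✓  (s1,p4) ✗  (s1,p5) ✓  (s2,p1) ✓  (s2,p4) ✓  (s2,p5) ✓  (s3,p1) ✓  (s3,p2) ✗  (s3,p3) ✗  (s3,p4) ✗  (s4,p4) ✓  (s5,p1) ✓  (s5,p4) ✗  (s6,p1) ✓  (s6,p4) ✗
Counterexamples (restrictor pairs failing the scope): 7.

7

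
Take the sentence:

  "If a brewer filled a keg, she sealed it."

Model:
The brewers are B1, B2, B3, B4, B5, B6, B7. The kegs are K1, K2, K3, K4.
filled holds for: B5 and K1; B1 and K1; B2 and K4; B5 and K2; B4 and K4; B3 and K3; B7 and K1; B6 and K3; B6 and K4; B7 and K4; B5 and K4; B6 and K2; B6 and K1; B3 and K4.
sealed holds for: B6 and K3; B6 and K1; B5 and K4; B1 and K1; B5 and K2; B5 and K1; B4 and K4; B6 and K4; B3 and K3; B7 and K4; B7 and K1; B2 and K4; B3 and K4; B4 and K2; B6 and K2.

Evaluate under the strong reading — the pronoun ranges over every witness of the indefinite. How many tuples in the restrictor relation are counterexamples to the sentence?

"it" takes "a keg" as antecedent — a donkey pronoun bound across the clause boundary.
Strong reading: for every (b,k) with filled(b,k), sealed(b,k).
Restrictor pairs: (B1,K1) ✓  (B2,K4) ✓  (B3,K3) ✓  (B3,K4) ✓  (B4,K4) ✓  (B5,K1) ✓  (B5,K2) ✓  (B5,K4) ✓  (B6,K1) ✓  (B6,K2) ✓  (B6,K3) ✓  (B6,K4) ✓  (B7,K1) ✓  (B7,K4) ✓
Counterexamples (restrictor pairs failing the scope): 0.

0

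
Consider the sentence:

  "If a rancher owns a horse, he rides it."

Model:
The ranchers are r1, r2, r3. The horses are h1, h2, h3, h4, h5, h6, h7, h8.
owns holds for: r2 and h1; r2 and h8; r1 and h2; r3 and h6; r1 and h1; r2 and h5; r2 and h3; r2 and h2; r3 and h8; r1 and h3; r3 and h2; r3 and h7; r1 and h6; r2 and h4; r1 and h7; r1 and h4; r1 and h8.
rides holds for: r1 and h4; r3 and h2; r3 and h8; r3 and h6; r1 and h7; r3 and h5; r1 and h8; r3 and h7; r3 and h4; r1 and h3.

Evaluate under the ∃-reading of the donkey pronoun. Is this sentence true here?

False

"it" takes "a horse" as antecedent — a donkey pronoun bound across the clause boundary.
Weak reading: every rancher r with some owns-horse has at least one owns-horse h such that rides(r,h).
Per rancher: r1:✓  r2:✗  r3:✓
r2 has no witness among its owns-horses.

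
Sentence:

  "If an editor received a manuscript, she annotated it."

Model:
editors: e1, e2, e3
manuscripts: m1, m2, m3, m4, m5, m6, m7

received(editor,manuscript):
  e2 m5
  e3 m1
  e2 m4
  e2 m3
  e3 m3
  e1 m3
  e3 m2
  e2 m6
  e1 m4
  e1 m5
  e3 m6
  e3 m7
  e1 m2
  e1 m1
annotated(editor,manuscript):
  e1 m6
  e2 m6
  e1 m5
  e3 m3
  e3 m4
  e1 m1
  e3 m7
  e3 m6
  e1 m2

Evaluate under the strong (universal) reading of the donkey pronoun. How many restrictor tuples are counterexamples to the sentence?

7

"it" takes "a manuscript" as antecedent — a donkey pronoun bound across the clause boundary.
Strong reading: for every (e,m) with received(e,m), annotated(e,m).
Restrictor pairs: (e1,m1) ✓  (e1,m2) ✓  (e1,m3) ✗  (e1,m4) ✗  (e1,m5) ✓  (e2,m3) ✗  (e2,m4) ✗  (e2,m5) ✗  (e2,m6) ✓  (e3,m1) ✗  (e3,m2) ✗  (e3,m3) ✓  (e3,m6) ✓  (e3,m7) ✓
Counterexamples (restrictor pairs failing the scope): 7.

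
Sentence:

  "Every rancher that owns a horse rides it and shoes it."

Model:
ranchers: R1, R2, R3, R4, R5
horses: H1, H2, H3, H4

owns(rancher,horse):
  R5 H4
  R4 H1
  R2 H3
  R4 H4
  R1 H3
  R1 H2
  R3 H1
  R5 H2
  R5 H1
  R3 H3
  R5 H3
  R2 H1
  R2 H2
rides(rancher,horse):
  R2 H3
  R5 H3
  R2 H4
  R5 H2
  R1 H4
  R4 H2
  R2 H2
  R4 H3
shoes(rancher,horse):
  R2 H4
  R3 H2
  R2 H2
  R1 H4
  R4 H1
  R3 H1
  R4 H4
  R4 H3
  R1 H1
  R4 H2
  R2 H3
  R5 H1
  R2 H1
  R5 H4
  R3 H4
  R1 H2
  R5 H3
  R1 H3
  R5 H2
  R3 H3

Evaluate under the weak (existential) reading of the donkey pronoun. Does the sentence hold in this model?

"it" takes "a horse" as antecedent — a donkey pronoun bound across the clause boundary.
Weak reading: every rancher r with some owns-horse has at least one owns-horse h such that rides(r,h) ∧ shoes(r,h).
Per rancher: R1:✗  R2:✓  R3:✗  R4:✗  R5:✓
R1 has no witness among its owns-horses.

False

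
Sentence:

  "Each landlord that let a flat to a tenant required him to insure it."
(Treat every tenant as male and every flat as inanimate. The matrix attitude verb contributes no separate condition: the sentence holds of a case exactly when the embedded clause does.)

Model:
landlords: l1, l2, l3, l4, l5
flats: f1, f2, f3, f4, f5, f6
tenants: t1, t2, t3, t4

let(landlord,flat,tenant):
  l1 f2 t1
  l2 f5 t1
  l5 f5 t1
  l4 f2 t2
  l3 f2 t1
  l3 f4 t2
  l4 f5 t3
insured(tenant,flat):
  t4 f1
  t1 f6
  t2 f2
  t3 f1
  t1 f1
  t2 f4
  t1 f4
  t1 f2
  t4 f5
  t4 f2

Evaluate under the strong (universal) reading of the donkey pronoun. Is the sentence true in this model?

False

"him" takes "a tenant" as antecedent and "it" takes "a flat"; both are donkey pronouns co-varying with the restrictor.
Strong reading: for every (l,f,t) with let(l,f,t), insured(t,f).
Restrictor triples: (l1,f2,t1)→insured(t1,f2) ✓  (l2,f5,t1)→insured(t1,f5) ✗  (l3,f2,t1)→insured(t1,f2) ✓  (l3,f4,t2)→insured(t2,f4) ✓  (l4,f2,t2)→insured(t2,f2) ✓  (l4,f5,t3)→insured(t3,f5) ✗  (l5,f5,t1)→insured(t1,f5) ✗
Counterexample: (l2,f5,t1) — insured(t1,f5) does not hold.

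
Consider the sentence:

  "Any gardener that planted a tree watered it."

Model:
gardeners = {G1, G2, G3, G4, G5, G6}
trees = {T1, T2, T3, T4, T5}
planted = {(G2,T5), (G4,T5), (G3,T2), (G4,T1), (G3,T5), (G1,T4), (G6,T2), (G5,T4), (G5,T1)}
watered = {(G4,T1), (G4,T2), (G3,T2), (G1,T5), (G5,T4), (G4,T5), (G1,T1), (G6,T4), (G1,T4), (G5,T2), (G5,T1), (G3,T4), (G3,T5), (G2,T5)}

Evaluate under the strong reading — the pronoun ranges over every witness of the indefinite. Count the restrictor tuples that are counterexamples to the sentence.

"it" takes "a tree" as antecedent — a donkey pronoun bound across the clause boundary.
Strong reading: for every (g,t) with planted(g,t), watered(g,t).
Restrictor pairs: (G1,T4) ✓  (G2,T5) ✓  (G3,T2) ✓  (G3,T5) ✓  (G4,T1) ✓  (G4,T5) ✓  (G5,T1) ✓  (G5,T4) ✓  (G6,T2) ✗
Counterexamples (restrictor pairs failing the scope): 1.

1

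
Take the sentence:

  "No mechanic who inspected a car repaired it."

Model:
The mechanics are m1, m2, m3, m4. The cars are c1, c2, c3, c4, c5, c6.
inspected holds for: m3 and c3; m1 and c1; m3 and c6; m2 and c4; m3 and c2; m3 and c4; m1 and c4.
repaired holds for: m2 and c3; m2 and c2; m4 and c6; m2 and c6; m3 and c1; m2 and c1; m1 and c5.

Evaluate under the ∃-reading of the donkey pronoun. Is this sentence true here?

"it" takes "a car" as antecedent — a donkey pronoun bound across the clause boundary.
Truth condition: for no (m,c) with inspected(m,c) does repaired(m,c) hold.
Restrictor pairs — does the scope hold? (m1,c1):fails  (m1,c4):fails  (m2,c4):fails  (m3,c2):fails  (m3,c3):fails  (m3,c4):fails  (m3,c6):fails
Scope holds for no restrictor pair, so the sentence is true.

True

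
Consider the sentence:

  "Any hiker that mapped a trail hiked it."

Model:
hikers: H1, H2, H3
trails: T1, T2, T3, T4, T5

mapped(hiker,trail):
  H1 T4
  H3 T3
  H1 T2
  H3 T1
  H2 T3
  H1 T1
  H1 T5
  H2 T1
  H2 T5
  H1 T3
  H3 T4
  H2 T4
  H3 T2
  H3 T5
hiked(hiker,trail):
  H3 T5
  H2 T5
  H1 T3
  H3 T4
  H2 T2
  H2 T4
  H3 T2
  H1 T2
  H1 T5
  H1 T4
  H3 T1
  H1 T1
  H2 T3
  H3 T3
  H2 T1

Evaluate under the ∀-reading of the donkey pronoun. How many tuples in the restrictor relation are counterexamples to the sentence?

"it" takes "a trail" as antecedent — a donkey pronoun bound across the clause boundary.
Strong reading: for every (h,t) with mapped(h,t), hiked(h,t).
Restrictor pairs: (H1,T1) ✓  (H1,T2) ✓  (H1,T3) ✓  (H1,T4) ✓  (H1,T5) ✓  (H2,T1) ✓  (H2,T3) ✓  (H2,T4) ✓  (H2,T5) ✓  (H3,T1) ✓  (H3,T2) ✓  (H3,T3) ✓  (H3,T4) ✓  (H3,T5) ✓
Counterexamples (restrictor pairs failing the scope): 0.

0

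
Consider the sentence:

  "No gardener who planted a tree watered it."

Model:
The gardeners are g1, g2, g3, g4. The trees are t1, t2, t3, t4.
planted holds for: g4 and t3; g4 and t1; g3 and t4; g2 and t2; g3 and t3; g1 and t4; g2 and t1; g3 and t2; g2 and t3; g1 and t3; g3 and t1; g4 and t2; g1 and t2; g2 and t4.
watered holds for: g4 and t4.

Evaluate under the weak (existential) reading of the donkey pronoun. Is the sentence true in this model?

"it" takes "a tree" as antecedent — a donkey pronoun bound across the clause boundary.
Truth condition: for no (g,t) with planted(g,t) does watered(g,t) hold.
Restrictor pairs — does the scope hold? (g1,t2):fails  (g1,t3):fails  (g1,t4):fails  (g2,t1):fails  (g2,t2):fails  (g2,t3):fails  (g2,t4):fails  (g3,t1):fails  (g3,t2):fails  (g3,t3):fails  (g3,t4):fails  (g4,t1):fails  (g4,t2):fails  (g4,t3):fails
Scope holds for no restrictor pair, so the sentence is true.

True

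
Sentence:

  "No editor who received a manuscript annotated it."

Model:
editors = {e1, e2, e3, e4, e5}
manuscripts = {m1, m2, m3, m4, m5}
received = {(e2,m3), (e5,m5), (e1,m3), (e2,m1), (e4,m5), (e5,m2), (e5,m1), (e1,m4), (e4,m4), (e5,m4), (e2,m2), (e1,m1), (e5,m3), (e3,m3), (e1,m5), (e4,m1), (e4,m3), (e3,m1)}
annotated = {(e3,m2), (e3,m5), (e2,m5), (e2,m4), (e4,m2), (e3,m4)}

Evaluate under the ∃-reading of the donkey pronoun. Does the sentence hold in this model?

"it" takes "a manuscript" as antecedent — a donkey pronoun bound across the clause boundary.
Truth condition: for no (e,m) with received(e,m) does annotated(e,m) hold.
Restrictor pairs — does the scope hold? (e1,m1):fails  (e1,m3):fails  (e1,m4):fails  (e1,m5):fails  (e2,m1):fails  (e2,m2):fails  (e2,m3):fails  (e3,m1):fails  (e3,m3):fails  (e4,m1):fails  (e4,m3):fails  (e4,m4):fails  (e4,m5):fails  (e5,m1):fails  (e5,m2):fails  (e5,m3):fails  (e5,m4):fails  (e5,m5):fails
Scope holds for no restrictor pair, so the sentence is true.

True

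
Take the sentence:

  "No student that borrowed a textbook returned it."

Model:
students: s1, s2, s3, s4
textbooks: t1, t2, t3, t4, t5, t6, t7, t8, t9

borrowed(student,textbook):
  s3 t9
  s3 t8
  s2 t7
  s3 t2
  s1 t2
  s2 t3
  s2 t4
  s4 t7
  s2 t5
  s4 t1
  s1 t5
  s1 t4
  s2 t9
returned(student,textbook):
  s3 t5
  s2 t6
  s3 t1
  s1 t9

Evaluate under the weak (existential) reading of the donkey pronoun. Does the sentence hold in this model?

True

"it" takes "a textbook" as antecedent — a donkey pronoun bound across the clause boundary.
Truth condition: for no (s,t) with borrowed(s,t) does returned(s,t) hold.
Restrictor pairs — does the scope hold? (s1,t2):fails  (s1,t4):fails  (s1,t5):fails  (s2,t3):fails  (s2,t4):fails  (s2,t5):fails  (s2,t7):fails  (s2,t9):fails  (s3,t2):fails  (s3,t8):fails  (s3,t9):fails  (s4,t1):fails  (s4,t7):fails
Scope holds for no restrictor pair, so the sentence is true.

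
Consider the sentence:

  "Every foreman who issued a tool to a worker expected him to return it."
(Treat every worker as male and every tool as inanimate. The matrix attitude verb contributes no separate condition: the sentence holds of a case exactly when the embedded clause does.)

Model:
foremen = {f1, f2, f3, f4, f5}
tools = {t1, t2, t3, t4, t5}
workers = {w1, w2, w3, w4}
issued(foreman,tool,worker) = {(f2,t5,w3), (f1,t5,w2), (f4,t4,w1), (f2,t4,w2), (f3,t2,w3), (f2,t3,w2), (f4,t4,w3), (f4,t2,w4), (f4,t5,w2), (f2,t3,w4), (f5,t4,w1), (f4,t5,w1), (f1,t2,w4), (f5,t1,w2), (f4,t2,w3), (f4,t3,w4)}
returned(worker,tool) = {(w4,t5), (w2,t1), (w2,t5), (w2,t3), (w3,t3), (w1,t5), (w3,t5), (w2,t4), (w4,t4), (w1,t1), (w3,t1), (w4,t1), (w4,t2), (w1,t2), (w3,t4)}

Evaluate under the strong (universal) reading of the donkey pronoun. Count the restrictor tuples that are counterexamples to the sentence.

6

"him" takes "a worker" as antecedent and "it" takes "a tool"; both are donkey pronouns co-varying with the restrictor.
Strong reading: for every (f,t,w) with issued(f,t,w), returned(w,t).
Restrictor triples: (f1,t2,w4)→returned(w4,t2) ✓  (f1,t5,w2)→returned(w2,t5) ✓  (f2,t3,w2)→returned(w2,t3) ✓  (f2,t3,w4)→returned(w4,t3) ✗  (f2,t4,w2)→returned(w2,t4) ✓  (f2,t5,w3)→returned(w3,t5) ✓  (f3,t2,w3)→returned(w3,t2) ✗  (f4,t2,w3)→returned(w3,t2) ✗  (f4,t2,w4)→returned(w4,t2) ✓  (f4,t3,w4)→returned(w4,t3) ✗  (f4,t4,w1)→returned(w1,t4) ✗  (f4,t4,w3)→returned(w3,t4) ✓  (f4,t5,w1)→returned(w1,t5) ✓  (f4,t5,w2)→returned(w2,t5) ✓  (f5,t1,w2)→returned(w2,t1) ✓  (f5,t4,w1)→returned(w1,t4) ✗
Counterexamples (restrictor triples failing the scope): 6.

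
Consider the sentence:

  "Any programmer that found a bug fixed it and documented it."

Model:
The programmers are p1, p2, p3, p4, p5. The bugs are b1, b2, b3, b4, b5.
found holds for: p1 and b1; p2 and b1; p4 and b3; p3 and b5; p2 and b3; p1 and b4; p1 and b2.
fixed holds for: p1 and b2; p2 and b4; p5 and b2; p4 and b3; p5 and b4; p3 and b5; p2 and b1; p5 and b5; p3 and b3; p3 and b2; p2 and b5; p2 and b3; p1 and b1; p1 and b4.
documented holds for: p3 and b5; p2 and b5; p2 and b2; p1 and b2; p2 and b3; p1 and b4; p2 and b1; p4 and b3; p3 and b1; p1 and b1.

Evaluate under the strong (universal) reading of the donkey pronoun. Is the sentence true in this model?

"it" takes "a bug" as antecedent — a donkey pronoun bound across the clause boundary.
Strong reading: for every (p,b) with found(p,b), fixed(p,b) ∧ documented(p,b).
Restrictor pairs: (p1,b1) ✓  (p1,b2) ✓  (p1,b4) ✓  (p2,b1) ✓  (p2,b3) ✓  (p3,b5) ✓  (p4,b3) ✓
Every restrictor pair satisfies the scope.

True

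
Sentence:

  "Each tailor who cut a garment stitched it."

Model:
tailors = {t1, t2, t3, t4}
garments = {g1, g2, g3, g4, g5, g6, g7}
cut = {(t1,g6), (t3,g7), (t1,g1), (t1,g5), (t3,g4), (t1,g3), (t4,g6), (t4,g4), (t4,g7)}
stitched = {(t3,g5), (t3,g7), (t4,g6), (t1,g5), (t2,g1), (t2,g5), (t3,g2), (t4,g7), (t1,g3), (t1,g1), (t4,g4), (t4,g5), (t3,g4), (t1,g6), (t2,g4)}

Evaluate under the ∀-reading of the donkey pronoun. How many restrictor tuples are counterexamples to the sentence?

0

"it" takes "a garment" as antecedent — a donkey pronoun bound across the clause boundary.
Strong reading: for every (t,g) with cut(t,g), stitched(t,g).
Restrictor pairs: (t1,g1) ✓  (t1,g3) ✓  (t1,g5) ✓  (t1,g6) ✓  (t3,g4) ✓  (t3,g7) ✓  (t4,g4) ✓  (t4,g6) ✓  (t4,g7) ✓
Counterexamples (restrictor pairs failing the scope): 0.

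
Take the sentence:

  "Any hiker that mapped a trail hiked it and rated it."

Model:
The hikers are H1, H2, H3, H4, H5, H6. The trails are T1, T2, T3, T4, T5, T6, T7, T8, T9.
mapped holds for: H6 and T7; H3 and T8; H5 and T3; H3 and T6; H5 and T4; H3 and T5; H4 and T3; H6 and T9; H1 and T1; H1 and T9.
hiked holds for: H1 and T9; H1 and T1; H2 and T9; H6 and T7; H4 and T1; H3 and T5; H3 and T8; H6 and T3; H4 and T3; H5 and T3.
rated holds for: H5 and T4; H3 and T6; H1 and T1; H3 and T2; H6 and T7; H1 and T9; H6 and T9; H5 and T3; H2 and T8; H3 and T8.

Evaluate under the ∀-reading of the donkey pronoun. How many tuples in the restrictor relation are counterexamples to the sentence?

5

"it" takes "a trail" as antecedent — a donkey pronoun bound across the clause boundary.
Strong reading: for every (h,t) with mapped(h,t), hiked(h,t) ∧ rated(h,t).
Restrictor pairs: (H1,T1) ✓  (H1,T9) ✓  (H3,T5) ✗  (H3,T6) ✗  (H3,T8) ✓  (H4,T3) ✗  (H5,T3) ✓  (H5,T4) ✗  (H6,T7) ✓  (H6,T9) ✗
Counterexamples (restrictor pairs failing the scope): 5.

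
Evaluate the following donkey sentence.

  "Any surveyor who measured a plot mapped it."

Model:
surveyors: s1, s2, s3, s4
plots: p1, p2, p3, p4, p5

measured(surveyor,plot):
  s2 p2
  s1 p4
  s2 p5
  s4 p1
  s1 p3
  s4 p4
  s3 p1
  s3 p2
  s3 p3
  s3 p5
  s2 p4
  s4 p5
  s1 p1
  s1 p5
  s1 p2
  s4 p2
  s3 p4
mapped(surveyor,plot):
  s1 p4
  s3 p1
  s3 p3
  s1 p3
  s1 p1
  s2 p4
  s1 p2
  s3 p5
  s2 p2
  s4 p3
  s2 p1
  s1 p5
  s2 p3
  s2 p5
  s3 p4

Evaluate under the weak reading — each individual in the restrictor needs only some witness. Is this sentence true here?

False

"it" takes "a plot" as antecedent — a donkey pronoun bound across the clause boundary.
Weak reading: every surveyor s with some measured-plot has at least one measured-plot p such that mapped(s,p).
Per surveyor: s1:✓  s2:✓  s3:✓  s4:✗
s4 has no witness among its measured-plots.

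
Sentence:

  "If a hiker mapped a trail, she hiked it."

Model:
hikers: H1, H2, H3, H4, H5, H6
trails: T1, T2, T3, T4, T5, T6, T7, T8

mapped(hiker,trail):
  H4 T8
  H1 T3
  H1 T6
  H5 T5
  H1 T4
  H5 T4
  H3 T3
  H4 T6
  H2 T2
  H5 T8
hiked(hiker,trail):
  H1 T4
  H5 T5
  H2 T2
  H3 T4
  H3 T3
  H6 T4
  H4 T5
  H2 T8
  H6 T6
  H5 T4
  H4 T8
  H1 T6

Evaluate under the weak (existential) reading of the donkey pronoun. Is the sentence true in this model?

True

"it" takes "a trail" as antecedent — a donkey pronoun bound across the clause boundary.
Weak reading: every hiker h with some mapped-trail has at least one mapped-trail t such that hiked(h,t).
Per hiker: H1:✓  H2:✓  H3:✓  H4:✓  H5:✓
Every hiker in the restrictor has a witness.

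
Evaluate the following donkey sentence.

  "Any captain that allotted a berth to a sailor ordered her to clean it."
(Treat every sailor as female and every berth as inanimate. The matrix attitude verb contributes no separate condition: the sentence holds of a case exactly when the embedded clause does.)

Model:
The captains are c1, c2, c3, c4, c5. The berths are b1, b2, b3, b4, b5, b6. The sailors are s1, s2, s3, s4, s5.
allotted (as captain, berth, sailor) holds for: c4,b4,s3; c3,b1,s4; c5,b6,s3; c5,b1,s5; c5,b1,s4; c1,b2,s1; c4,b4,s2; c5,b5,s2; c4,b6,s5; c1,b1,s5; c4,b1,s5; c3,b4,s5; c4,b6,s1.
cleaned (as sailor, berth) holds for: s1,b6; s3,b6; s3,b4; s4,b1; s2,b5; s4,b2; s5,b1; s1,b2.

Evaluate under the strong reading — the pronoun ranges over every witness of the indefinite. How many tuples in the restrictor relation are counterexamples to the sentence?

3

"her" takes "a sailor" as antecedent and "it" takes "a berth"; both are donkey pronouns co-varying with the restrictor.
Strong reading: for every (c,b,s) with allotted(c,b,s), cleaned(s,b).
Restrictor triples: (c1,b1,s5)→cleaned(s5,b1) ✓  (c1,b2,s1)→cleaned(s1,b2) ✓  (c3,b1,s4)→cleaned(s4,b1) ✓  (c3,b4,s5)→cleaned(s5,b4) ✗  (c4,b1,s5)→cleaned(s5,b1) ✓  (c4,b4,s2)→cleaned(s2,b4) ✗  (c4,b4,s3)→cleaned(s3,b4) ✓  (c4,b6,s1)→cleaned(s1,b6) ✓  (c4,b6,s5)→cleaned(s5,b6) ✗  (c5,b1,s4)→cleaned(s4,b1) ✓  (c5,b1,s5)→cleaned(s5,b1) ✓  (c5,b5,s2)→cleaned(s2,b5) ✓  (c5,b6,s3)→cleaned(s3,b6) ✓
Counterexamples (restrictor triples failing the scope): 3.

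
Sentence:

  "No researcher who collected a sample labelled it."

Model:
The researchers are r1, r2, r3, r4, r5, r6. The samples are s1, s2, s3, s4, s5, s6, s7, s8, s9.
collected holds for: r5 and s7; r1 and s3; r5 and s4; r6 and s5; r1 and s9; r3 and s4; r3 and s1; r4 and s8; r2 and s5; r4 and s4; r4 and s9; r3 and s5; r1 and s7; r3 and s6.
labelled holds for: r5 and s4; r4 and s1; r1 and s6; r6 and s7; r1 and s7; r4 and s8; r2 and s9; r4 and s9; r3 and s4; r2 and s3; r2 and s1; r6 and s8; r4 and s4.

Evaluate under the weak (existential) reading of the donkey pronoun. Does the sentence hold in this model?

"it" takes "a sample" as antecedent — a donkey pronoun bound across the clause boundary.
Truth condition: for no (r,s) with collected(r,s) does labelled(r,s) hold.
Restrictor pairs — does the scope hold? (r1,s3):fails  (r1,s7):holds  (r1,s9):fails  (r2,s5):fails  (r3,s1):fails  (r3,s4):holds  (r3,s5):fails  (r3,s6):fails  (r4,s4):holds  (r4,s8):holds  (r4,s9):holds  (r5,s4):holds  (r5,s7):fails  (r6,s5):fails
Scope holds for 6 pair(s), so the sentence is false.

False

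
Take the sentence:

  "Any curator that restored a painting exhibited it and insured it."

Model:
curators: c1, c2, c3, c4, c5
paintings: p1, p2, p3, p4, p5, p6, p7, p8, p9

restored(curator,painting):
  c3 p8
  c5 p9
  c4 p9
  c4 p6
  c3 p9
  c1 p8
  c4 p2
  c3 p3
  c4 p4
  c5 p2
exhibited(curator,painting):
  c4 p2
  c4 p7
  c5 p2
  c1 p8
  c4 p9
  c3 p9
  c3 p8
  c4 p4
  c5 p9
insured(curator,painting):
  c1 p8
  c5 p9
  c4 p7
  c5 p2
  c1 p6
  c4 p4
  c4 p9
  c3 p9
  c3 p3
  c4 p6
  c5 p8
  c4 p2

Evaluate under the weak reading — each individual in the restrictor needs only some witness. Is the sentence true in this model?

True

"it" takes "a painting" as antecedent — a donkey pronoun bound across the clause boundary.
Weak reading: every curator c with some restored-painting has at least one restored-painting p such that exhibited(c,p) ∧ insured(c,p).
Per curator: c1:✓  c3:✓  c4:✓  c5:✓
Every curator in the restrictor has a witness.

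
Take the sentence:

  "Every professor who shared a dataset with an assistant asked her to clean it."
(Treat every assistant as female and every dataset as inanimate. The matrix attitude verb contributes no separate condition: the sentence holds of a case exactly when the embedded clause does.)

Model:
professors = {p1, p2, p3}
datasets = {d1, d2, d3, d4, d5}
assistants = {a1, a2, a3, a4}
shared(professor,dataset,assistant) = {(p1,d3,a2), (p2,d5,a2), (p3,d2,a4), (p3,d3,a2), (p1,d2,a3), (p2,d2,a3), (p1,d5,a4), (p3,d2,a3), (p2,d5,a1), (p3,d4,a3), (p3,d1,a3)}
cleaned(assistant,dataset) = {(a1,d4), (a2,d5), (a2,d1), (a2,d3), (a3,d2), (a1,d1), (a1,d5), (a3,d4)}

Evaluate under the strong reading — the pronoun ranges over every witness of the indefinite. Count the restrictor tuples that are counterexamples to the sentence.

"her" takes "an assistant" as antecedent and "it" takes "a dataset"; both are donkey pronouns co-varying with the restrictor.
Strong reading: for every (p,d,a) with shared(p,d,a), cleaned(a,d).
Restrictor triples: (p1,d2,a3)→cleaned(a3,d2) ✓  (p1,d3,a2)→cleaned(a2,d3) ✓  (p1,d5,a4)→cleaned(a4,d5) ✗  (p2,d2,a3)→cleaned(a3,d2) ✓  (p2,d5,a1)→cleaned(a1,d5) ✓  (p2,d5,a2)→cleaned(a2,d5) ✓  (p3,d1,a3)→cleaned(a3,d1) ✗  (p3,d2,a3)→cleaned(a3,d2) ✓  (p3,d2,a4)→cleaned(a4,d2) ✗  (p3,d3,a2)→cleaned(a2,d3) ✓  (p3,d4,a3)→cleaned(a3,d4) ✓
Counterexamples (restrictor triples failing the scope): 3.

3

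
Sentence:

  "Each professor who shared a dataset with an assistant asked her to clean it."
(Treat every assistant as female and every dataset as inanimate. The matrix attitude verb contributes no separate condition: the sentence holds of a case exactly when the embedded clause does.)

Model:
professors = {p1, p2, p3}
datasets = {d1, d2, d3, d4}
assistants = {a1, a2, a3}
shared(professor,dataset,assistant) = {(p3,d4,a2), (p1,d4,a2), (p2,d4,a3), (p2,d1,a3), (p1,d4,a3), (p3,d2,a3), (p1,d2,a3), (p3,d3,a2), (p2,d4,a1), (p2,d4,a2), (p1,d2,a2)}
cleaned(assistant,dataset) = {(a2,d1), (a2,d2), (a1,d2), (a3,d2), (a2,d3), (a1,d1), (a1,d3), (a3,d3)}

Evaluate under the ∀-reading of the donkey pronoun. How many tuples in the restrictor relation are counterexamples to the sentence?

"her" takes "an assistant" as antecedent and "it" takes "a dataset"; both are donkey pronouns co-varying with the restrictor.
Strong reading: for every (p,d,a) with shared(p,d,a), cleaned(a,d).
Restrictor triples: (p1,d2,a2)→cleaned(a2,d2) ✓  (p1,d2,a3)→cleaned(a3,d2) ✓  (p1,d4,a2)→cleaned(a2,d4) ✗  (p1,d4,a3)→cleaned(a3,d4) ✗  (p2,d1,a3)→cleaned(a3,d1) ✗  (p2,d4,a1)→cleaned(a1,d4) ✗  (p2,d4,a2)→cleaned(a2,d4) ✗  (p2,d4,a3)→cleaned(a3,d4) ✗  (p3,d2,a3)→cleaned(a3,d2) ✓  (p3,d3,a2)→cleaned(a2,d3) ✓  (p3,d4,a2)→cleaned(a2,d4) ✗
Counterexamples (restrictor triples failing the scope): 7.

7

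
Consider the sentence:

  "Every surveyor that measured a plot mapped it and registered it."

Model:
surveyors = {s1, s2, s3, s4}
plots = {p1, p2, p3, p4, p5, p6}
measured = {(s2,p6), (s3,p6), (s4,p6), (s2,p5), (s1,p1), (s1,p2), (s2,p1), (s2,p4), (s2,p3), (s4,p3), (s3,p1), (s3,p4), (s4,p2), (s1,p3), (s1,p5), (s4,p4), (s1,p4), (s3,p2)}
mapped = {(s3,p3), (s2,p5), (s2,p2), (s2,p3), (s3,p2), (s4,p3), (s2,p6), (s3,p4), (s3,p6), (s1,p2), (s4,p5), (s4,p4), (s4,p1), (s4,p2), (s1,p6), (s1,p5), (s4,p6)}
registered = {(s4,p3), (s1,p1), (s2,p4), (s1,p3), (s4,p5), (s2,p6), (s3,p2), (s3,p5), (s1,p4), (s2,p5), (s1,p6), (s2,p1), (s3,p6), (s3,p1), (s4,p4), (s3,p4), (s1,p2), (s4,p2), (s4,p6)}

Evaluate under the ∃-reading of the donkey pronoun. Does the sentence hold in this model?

"it" takes "a plot" as antecedent — a donkey pronoun bound across the clause boundary.
Weak reading: every surveyor s with some measured-plot has at least one measured-plot p such that mapped(s,p) ∧ registered(s,p).
Per surveyor: s1:✓  s2:✓  s3:✓  s4:✓
Every surveyor in the restrictor has a witness.

True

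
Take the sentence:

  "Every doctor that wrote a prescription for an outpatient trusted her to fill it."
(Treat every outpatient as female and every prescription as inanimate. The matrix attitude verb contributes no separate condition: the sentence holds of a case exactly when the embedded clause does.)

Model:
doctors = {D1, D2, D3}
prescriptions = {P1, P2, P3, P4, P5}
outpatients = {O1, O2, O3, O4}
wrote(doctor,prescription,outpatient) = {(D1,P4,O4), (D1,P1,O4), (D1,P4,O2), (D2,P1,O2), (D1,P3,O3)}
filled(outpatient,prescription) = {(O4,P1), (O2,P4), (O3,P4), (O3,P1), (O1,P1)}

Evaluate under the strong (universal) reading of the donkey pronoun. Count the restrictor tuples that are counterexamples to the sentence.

"her" takes "an outpatient" as antecedent and "it" takes "a prescription"; both are donkey pronouns co-varying with the restrictor.
Strong reading: for every (d,p,o) with wrote(d,p,o), filled(o,p).
Restrictor triples: (D1,P1,O4)→filled(O4,P1) ✓  (D1,P3,O3)→filled(O3,P3) ✗  (D1,P4,O2)→filled(O2,P4) ✓  (D1,P4,O4)→filled(O4,P4) ✗  (D2,P1,O2)→filled(O2,P1) ✗
Counterexamples (restrictor triples failing the scope): 3.

3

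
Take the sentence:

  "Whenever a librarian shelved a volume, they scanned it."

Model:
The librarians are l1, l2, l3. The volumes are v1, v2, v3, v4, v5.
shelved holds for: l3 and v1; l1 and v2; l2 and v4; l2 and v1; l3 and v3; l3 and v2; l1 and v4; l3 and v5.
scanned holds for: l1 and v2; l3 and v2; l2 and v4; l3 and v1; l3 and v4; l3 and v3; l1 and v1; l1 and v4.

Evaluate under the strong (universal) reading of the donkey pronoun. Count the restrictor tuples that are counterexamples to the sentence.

"it" takes "a volume" as antecedent — a donkey pronoun bound across the clause boundary.
Strong reading: for every (l,v) with shelved(l,v), scanned(l,v).
Restrictor pairs: (l1,v2) ✓  (l1,v4) ✓  (l2,v1) ✗  (l2,v4) ✓  (l3,v1) ✓  (l3,v2) ✓  (l3,v3) ✓  (l3,v5) ✗
Counterexamples (restrictor pairs failing the scope): 2.

2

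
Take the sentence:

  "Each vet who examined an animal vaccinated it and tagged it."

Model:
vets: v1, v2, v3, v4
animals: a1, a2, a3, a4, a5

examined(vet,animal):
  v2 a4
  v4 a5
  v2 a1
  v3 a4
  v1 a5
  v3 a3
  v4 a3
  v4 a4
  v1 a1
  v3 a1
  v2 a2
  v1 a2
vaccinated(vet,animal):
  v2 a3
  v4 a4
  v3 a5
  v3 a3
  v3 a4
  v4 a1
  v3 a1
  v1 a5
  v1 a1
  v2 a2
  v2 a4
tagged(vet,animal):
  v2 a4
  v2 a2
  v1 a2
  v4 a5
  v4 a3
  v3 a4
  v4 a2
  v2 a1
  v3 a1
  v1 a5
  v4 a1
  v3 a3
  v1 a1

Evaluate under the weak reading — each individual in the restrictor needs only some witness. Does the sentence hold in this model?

"it" takes "an animal" as antecedent — a donkey pronoun bound across the clause boundary.
Weak reading: every vet v with some examined-animal has at least one examined-animal a such that vaccinated(v,a) ∧ tagged(v,a).
Per vet: v1:✓  v2:✓  v3:✓  v4:✗
v4 has no witness among its examined-animals.

False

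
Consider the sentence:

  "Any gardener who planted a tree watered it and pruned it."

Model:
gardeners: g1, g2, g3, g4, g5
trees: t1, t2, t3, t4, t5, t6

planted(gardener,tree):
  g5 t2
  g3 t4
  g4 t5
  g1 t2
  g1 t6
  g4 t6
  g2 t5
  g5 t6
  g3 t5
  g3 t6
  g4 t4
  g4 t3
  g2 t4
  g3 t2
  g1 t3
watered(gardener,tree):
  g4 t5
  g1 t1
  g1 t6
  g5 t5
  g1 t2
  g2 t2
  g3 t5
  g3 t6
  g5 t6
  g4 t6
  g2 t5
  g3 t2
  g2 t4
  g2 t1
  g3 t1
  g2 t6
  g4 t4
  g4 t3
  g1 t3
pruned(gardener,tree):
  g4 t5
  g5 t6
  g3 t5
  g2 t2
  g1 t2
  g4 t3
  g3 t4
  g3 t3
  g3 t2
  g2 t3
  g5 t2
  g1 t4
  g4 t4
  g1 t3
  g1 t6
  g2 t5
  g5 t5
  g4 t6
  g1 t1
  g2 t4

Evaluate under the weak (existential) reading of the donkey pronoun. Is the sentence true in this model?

True

"it" takes "a tree" as antecedent — a donkey pronoun bound across the clause boundary.
Weak reading: every gardener g with some planted-tree has at least one planted-tree t such that watered(g,t) ∧ pruned(g,t).
Per gardener: g1:✓  g2:✓  g3:✓  g4:✓  g5:✓
Every gardener in the restrictor has a witness.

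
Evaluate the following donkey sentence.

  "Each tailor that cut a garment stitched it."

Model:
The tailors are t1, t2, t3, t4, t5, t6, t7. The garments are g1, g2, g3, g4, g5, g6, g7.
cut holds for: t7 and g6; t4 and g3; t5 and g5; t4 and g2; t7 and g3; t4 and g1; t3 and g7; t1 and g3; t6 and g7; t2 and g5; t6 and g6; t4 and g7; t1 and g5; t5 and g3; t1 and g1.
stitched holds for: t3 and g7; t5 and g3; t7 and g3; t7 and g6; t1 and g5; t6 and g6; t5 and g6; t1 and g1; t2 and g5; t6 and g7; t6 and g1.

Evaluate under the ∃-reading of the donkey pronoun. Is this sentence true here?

False

"it" takes "a garment" as antecedent — a donkey pronoun bound across the clause boundary.
Weak reading: every tailor t with some cut-garment has at least one cut-garment g such that stitched(t,g).
Per tailor: t1:✓  t2:✓  t3:✓  t4:✗  t5:✓  t6:✓  t7:✓
t4 has no witness among its cut-garments.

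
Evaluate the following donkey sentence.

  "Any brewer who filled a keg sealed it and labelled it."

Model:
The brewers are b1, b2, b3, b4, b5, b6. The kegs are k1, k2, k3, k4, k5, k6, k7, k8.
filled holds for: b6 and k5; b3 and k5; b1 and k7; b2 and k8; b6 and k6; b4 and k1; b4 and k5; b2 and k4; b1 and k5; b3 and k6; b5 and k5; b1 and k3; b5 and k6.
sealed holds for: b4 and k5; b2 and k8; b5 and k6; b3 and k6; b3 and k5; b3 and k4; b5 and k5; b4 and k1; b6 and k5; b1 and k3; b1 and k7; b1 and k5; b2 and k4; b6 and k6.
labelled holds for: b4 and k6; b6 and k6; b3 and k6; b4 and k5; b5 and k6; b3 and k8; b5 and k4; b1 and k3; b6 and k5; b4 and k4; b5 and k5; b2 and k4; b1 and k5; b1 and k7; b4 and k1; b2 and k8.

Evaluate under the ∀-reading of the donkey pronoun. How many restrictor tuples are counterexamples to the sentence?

1

"it" takes "a keg" as antecedent — a donkey pronoun bound across the clause boundary.
Strong reading: for every (b,k) with filled(b,k), sealed(b,k) ∧ labelled(b,k).
Restrictor pairs: (b1,k3) ✓  (b1,k5) ✓  (b1,k7) ✓  (b2,k4) ✓  (b2,k8) ✓  (b3,k5) ✗  (b3,k6) ✓  (b4,k1) ✓  (b4,k5) ✓  (b5,k5) ✓  (b5,k6) ✓  (b6,k5) ✓  (b6,k6) ✓
Counterexamples (restrictor pairs failing the scope): 1.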